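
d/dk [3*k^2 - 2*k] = 6*k - 2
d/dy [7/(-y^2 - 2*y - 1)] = 14*(y + 1)/(y^2 + 2*y + 1)^2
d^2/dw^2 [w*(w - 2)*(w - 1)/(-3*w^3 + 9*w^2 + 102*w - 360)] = 8*(-9*w^5 + 87*w^4 - 369*w^3 + 1410*w^2 - 3780*w + 2920)/(w^9 - 9*w^8 - 75*w^7 + 945*w^6 + 390*w^5 - 31644*w^4 + 77336*w^3 + 286560*w^2 - 1468800*w + 1728000)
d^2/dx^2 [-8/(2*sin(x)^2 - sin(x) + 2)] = 8*(16*sin(x)^4 - 6*sin(x)^3 - 39*sin(x)^2 + 14*sin(x) + 6)/(-sin(x) - cos(2*x) + 3)^3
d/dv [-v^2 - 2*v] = -2*v - 2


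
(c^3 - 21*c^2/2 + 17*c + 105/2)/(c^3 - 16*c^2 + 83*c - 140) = (c + 3/2)/(c - 4)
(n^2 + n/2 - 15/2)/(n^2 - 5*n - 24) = (n - 5/2)/(n - 8)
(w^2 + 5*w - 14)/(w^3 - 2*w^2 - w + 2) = (w + 7)/(w^2 - 1)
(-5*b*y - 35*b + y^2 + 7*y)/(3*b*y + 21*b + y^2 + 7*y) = (-5*b + y)/(3*b + y)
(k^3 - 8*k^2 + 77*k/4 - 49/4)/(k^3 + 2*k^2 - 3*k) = (k^2 - 7*k + 49/4)/(k*(k + 3))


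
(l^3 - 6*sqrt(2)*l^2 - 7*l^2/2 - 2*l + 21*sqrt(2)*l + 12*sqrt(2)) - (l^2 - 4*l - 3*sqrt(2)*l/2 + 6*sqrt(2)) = l^3 - 6*sqrt(2)*l^2 - 9*l^2/2 + 2*l + 45*sqrt(2)*l/2 + 6*sqrt(2)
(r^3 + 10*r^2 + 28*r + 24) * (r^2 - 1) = r^5 + 10*r^4 + 27*r^3 + 14*r^2 - 28*r - 24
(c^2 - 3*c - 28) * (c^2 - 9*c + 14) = c^4 - 12*c^3 + 13*c^2 + 210*c - 392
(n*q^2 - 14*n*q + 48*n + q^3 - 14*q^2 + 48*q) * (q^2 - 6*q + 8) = n*q^4 - 20*n*q^3 + 140*n*q^2 - 400*n*q + 384*n + q^5 - 20*q^4 + 140*q^3 - 400*q^2 + 384*q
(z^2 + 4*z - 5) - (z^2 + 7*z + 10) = -3*z - 15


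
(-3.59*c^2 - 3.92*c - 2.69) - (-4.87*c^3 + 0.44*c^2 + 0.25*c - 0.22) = 4.87*c^3 - 4.03*c^2 - 4.17*c - 2.47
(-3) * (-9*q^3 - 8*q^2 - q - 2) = 27*q^3 + 24*q^2 + 3*q + 6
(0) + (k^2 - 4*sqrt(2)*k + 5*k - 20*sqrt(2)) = k^2 - 4*sqrt(2)*k + 5*k - 20*sqrt(2)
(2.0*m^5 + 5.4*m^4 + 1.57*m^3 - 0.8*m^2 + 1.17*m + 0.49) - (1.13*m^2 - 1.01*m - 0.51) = 2.0*m^5 + 5.4*m^4 + 1.57*m^3 - 1.93*m^2 + 2.18*m + 1.0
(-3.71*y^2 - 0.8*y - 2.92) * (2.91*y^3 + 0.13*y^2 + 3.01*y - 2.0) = -10.7961*y^5 - 2.8103*y^4 - 19.7683*y^3 + 4.6324*y^2 - 7.1892*y + 5.84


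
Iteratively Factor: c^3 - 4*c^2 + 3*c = (c)*(c^2 - 4*c + 3) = c*(c - 1)*(c - 3)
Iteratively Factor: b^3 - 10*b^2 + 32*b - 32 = (b - 4)*(b^2 - 6*b + 8) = (b - 4)^2*(b - 2)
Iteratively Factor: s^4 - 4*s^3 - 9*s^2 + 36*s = (s)*(s^3 - 4*s^2 - 9*s + 36) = s*(s - 4)*(s^2 - 9) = s*(s - 4)*(s + 3)*(s - 3)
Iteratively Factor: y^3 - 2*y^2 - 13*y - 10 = (y - 5)*(y^2 + 3*y + 2) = (y - 5)*(y + 2)*(y + 1)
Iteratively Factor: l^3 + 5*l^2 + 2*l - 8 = (l + 4)*(l^2 + l - 2) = (l + 2)*(l + 4)*(l - 1)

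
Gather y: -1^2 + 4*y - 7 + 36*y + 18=40*y + 10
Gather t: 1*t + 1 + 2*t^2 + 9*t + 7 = 2*t^2 + 10*t + 8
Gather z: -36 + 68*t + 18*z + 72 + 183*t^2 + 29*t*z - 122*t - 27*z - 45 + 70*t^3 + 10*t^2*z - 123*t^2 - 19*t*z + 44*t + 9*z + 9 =70*t^3 + 60*t^2 - 10*t + z*(10*t^2 + 10*t)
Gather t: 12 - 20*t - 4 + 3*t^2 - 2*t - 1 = 3*t^2 - 22*t + 7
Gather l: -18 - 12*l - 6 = -12*l - 24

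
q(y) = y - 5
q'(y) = 1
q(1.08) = -3.92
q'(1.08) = 1.00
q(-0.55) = -5.55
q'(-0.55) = 1.00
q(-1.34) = -6.34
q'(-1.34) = 1.00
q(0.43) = -4.57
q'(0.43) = 1.00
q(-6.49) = -11.49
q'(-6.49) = 1.00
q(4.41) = -0.59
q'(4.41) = 1.00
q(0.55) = -4.45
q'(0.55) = 1.00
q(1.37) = -3.63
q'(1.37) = 1.00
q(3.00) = -2.00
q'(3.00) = 1.00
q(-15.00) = -20.00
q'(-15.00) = 1.00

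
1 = 1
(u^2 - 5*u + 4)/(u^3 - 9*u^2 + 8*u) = (u - 4)/(u*(u - 8))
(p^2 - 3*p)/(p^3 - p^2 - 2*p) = (3 - p)/(-p^2 + p + 2)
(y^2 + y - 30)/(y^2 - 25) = (y + 6)/(y + 5)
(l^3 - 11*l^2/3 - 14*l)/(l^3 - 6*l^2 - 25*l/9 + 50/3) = 3*l*(3*l + 7)/(9*l^2 - 25)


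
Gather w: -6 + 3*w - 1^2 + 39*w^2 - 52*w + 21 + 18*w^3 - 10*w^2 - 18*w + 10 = 18*w^3 + 29*w^2 - 67*w + 24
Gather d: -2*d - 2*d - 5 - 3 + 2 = -4*d - 6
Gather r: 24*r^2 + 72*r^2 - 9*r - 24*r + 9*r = 96*r^2 - 24*r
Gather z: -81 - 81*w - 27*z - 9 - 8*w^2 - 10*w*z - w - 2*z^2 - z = -8*w^2 - 82*w - 2*z^2 + z*(-10*w - 28) - 90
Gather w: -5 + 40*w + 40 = 40*w + 35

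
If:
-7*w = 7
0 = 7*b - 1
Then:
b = 1/7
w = -1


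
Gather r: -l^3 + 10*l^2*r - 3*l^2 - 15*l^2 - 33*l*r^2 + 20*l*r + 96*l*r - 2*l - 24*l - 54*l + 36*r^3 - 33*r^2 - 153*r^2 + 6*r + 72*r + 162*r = -l^3 - 18*l^2 - 80*l + 36*r^3 + r^2*(-33*l - 186) + r*(10*l^2 + 116*l + 240)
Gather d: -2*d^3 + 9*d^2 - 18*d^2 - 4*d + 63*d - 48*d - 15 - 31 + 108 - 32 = -2*d^3 - 9*d^2 + 11*d + 30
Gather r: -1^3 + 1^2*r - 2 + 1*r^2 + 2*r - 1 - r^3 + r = -r^3 + r^2 + 4*r - 4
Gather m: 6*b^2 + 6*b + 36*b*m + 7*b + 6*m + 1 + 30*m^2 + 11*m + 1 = 6*b^2 + 13*b + 30*m^2 + m*(36*b + 17) + 2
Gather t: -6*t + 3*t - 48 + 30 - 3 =-3*t - 21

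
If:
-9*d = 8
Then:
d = -8/9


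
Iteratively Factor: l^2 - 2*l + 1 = (l - 1)*(l - 1)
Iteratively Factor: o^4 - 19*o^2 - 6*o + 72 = (o + 3)*(o^3 - 3*o^2 - 10*o + 24) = (o - 4)*(o + 3)*(o^2 + o - 6) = (o - 4)*(o + 3)^2*(o - 2)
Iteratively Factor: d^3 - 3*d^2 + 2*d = (d - 2)*(d^2 - d) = d*(d - 2)*(d - 1)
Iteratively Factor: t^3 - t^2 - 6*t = (t)*(t^2 - t - 6) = t*(t + 2)*(t - 3)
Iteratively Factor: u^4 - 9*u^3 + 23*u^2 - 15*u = (u - 1)*(u^3 - 8*u^2 + 15*u) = u*(u - 1)*(u^2 - 8*u + 15) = u*(u - 5)*(u - 1)*(u - 3)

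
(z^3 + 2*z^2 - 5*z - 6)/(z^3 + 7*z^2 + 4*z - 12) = (z^3 + 2*z^2 - 5*z - 6)/(z^3 + 7*z^2 + 4*z - 12)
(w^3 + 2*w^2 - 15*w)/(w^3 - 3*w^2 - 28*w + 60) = w*(w - 3)/(w^2 - 8*w + 12)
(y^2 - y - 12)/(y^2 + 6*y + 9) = (y - 4)/(y + 3)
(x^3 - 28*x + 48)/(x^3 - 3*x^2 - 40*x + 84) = (x - 4)/(x - 7)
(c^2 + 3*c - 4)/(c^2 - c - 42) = (-c^2 - 3*c + 4)/(-c^2 + c + 42)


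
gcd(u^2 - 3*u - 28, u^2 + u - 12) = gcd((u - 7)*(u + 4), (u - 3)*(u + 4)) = u + 4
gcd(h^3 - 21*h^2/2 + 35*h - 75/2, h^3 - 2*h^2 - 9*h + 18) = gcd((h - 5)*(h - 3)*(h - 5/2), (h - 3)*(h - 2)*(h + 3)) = h - 3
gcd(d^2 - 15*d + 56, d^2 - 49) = d - 7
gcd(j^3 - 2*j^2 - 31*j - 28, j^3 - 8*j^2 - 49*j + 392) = j - 7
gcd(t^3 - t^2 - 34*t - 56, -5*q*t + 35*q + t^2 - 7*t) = t - 7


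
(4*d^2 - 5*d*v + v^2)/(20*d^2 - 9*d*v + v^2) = (-d + v)/(-5*d + v)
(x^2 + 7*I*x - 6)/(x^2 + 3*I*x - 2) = (x + 6*I)/(x + 2*I)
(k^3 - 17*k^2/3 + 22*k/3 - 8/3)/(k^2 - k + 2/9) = 3*(k^2 - 5*k + 4)/(3*k - 1)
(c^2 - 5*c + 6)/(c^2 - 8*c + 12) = (c - 3)/(c - 6)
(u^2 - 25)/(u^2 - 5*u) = (u + 5)/u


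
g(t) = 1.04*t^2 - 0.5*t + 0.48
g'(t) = 2.08*t - 0.5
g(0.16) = 0.43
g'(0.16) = -0.17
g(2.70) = 6.71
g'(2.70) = 5.12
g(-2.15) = 6.36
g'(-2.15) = -4.97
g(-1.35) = 3.05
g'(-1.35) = -3.31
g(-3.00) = 11.34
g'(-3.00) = -6.74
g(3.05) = 8.63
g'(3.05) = 5.84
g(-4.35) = 22.33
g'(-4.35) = -9.55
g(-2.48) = 8.12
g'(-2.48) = -5.66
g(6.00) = 34.92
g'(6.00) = 11.98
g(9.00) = 80.22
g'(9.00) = 18.22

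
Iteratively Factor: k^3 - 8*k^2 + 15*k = (k)*(k^2 - 8*k + 15) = k*(k - 3)*(k - 5)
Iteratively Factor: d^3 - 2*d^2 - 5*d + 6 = (d - 3)*(d^2 + d - 2) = (d - 3)*(d - 1)*(d + 2)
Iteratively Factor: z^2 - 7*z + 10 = (z - 2)*(z - 5)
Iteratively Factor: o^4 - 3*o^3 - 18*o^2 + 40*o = (o + 4)*(o^3 - 7*o^2 + 10*o) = (o - 2)*(o + 4)*(o^2 - 5*o) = o*(o - 2)*(o + 4)*(o - 5)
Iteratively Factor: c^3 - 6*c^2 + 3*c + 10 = (c - 5)*(c^2 - c - 2) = (c - 5)*(c - 2)*(c + 1)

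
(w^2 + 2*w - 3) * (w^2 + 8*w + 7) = w^4 + 10*w^3 + 20*w^2 - 10*w - 21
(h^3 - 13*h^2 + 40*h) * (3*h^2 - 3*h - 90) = 3*h^5 - 42*h^4 + 69*h^3 + 1050*h^2 - 3600*h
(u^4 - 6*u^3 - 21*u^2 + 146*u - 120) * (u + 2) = u^5 - 4*u^4 - 33*u^3 + 104*u^2 + 172*u - 240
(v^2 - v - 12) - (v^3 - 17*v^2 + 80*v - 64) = -v^3 + 18*v^2 - 81*v + 52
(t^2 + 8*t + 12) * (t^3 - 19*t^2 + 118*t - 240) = t^5 - 11*t^4 - 22*t^3 + 476*t^2 - 504*t - 2880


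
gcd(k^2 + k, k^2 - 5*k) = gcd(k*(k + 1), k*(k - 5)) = k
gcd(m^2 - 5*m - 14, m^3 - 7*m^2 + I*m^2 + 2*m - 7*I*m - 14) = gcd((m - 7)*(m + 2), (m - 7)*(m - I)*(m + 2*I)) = m - 7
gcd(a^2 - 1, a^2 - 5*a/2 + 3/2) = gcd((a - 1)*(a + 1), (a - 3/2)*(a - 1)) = a - 1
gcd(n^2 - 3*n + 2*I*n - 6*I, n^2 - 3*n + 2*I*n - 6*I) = n^2 + n*(-3 + 2*I) - 6*I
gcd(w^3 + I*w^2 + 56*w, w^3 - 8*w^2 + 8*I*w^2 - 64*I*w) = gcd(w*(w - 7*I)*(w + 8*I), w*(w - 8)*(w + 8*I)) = w^2 + 8*I*w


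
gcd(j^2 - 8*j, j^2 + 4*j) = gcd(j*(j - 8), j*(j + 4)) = j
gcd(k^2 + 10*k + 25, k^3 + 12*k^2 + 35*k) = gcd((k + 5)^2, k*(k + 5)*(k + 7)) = k + 5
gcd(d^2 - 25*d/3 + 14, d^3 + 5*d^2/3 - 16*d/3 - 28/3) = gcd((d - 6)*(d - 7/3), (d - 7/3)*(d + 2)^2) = d - 7/3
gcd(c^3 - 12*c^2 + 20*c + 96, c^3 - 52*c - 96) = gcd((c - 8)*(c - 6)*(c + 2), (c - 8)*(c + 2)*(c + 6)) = c^2 - 6*c - 16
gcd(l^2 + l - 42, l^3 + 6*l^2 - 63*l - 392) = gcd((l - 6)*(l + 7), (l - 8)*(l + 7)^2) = l + 7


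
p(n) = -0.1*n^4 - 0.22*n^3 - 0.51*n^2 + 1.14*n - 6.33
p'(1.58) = -3.70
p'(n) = -0.4*n^3 - 0.66*n^2 - 1.02*n + 1.14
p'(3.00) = -18.66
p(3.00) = -21.54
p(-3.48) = -21.87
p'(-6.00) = 69.90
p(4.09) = -53.23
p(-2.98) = -16.32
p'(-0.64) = 1.63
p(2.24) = -11.33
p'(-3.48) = 13.55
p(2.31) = -11.98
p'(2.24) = -8.95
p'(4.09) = -41.44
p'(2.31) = -9.67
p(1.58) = -7.29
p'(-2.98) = 8.90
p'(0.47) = 0.47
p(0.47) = -5.93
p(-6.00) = -113.61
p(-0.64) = -7.23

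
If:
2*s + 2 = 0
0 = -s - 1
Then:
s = -1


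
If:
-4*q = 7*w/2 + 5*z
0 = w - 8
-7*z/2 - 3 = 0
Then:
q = -83/14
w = 8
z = -6/7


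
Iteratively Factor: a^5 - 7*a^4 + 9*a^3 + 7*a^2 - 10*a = (a - 5)*(a^4 - 2*a^3 - a^2 + 2*a) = (a - 5)*(a - 1)*(a^3 - a^2 - 2*a) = (a - 5)*(a - 1)*(a + 1)*(a^2 - 2*a) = (a - 5)*(a - 2)*(a - 1)*(a + 1)*(a)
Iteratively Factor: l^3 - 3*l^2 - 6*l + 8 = (l + 2)*(l^2 - 5*l + 4) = (l - 4)*(l + 2)*(l - 1)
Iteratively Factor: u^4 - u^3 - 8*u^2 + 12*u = (u - 2)*(u^3 + u^2 - 6*u) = (u - 2)*(u + 3)*(u^2 - 2*u) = u*(u - 2)*(u + 3)*(u - 2)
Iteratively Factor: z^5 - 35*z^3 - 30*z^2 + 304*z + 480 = (z - 4)*(z^4 + 4*z^3 - 19*z^2 - 106*z - 120) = (z - 5)*(z - 4)*(z^3 + 9*z^2 + 26*z + 24) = (z - 5)*(z - 4)*(z + 3)*(z^2 + 6*z + 8) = (z - 5)*(z - 4)*(z + 2)*(z + 3)*(z + 4)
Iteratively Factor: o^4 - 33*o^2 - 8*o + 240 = (o + 4)*(o^3 - 4*o^2 - 17*o + 60) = (o - 5)*(o + 4)*(o^2 + o - 12) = (o - 5)*(o - 3)*(o + 4)*(o + 4)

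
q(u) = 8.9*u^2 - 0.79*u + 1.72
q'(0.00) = -0.79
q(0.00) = 1.72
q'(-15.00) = -267.79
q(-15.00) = 2016.07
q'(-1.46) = -26.78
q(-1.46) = 21.84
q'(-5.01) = -89.97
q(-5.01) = 229.07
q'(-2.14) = -38.88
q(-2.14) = 44.17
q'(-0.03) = -1.32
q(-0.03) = 1.75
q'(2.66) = 46.56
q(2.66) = 62.59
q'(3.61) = 63.47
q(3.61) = 114.85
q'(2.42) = 42.29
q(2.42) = 51.93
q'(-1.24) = -22.86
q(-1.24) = 16.38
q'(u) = 17.8*u - 0.79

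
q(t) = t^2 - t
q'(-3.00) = -7.00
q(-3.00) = 12.00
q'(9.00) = 17.00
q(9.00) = 72.00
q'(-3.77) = -8.54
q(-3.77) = 17.98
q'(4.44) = 7.88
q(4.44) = 15.27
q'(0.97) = 0.94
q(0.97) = -0.03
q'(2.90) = 4.80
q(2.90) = 5.51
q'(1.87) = 2.74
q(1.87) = 1.63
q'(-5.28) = -11.56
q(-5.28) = 33.16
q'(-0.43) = -1.86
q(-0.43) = 0.61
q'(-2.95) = -6.90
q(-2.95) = 11.65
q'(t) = 2*t - 1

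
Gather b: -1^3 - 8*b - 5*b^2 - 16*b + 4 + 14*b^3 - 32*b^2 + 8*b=14*b^3 - 37*b^2 - 16*b + 3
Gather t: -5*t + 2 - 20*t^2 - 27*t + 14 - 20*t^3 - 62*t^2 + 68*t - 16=-20*t^3 - 82*t^2 + 36*t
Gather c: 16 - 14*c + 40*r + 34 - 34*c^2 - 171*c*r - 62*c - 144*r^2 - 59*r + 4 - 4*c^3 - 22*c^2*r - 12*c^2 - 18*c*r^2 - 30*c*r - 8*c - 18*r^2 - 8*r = -4*c^3 + c^2*(-22*r - 46) + c*(-18*r^2 - 201*r - 84) - 162*r^2 - 27*r + 54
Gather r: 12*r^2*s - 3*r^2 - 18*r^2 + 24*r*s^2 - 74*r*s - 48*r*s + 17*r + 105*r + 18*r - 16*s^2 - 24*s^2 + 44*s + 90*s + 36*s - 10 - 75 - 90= r^2*(12*s - 21) + r*(24*s^2 - 122*s + 140) - 40*s^2 + 170*s - 175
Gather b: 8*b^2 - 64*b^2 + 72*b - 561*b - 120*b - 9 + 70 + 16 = -56*b^2 - 609*b + 77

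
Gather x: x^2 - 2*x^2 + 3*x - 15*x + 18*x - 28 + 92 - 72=-x^2 + 6*x - 8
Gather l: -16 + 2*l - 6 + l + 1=3*l - 21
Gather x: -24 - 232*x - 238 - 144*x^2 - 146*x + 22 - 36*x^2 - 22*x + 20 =-180*x^2 - 400*x - 220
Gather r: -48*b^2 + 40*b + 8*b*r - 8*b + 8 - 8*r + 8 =-48*b^2 + 32*b + r*(8*b - 8) + 16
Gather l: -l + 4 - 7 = -l - 3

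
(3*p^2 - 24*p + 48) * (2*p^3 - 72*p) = 6*p^5 - 48*p^4 - 120*p^3 + 1728*p^2 - 3456*p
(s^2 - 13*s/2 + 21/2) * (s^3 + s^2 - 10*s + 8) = s^5 - 11*s^4/2 - 6*s^3 + 167*s^2/2 - 157*s + 84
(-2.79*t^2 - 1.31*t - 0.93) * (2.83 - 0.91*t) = 2.5389*t^3 - 6.7036*t^2 - 2.861*t - 2.6319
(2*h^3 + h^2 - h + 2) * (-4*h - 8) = -8*h^4 - 20*h^3 - 4*h^2 - 16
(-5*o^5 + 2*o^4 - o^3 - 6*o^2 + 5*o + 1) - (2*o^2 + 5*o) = -5*o^5 + 2*o^4 - o^3 - 8*o^2 + 1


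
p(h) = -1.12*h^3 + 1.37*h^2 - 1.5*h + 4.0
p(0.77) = 3.15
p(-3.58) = 78.32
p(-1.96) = 20.64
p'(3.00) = -23.52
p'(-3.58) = -54.37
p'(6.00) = -106.02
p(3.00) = -18.41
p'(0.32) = -0.97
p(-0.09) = 4.15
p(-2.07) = 22.91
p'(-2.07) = -21.57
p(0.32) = 3.62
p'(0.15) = -1.16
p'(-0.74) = -5.37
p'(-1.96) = -19.78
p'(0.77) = -1.38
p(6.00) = -197.60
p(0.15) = 3.80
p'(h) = -3.36*h^2 + 2.74*h - 1.5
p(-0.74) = 6.31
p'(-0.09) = -1.77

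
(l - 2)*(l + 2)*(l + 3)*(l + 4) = l^4 + 7*l^3 + 8*l^2 - 28*l - 48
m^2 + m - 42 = (m - 6)*(m + 7)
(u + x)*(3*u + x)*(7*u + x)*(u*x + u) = 21*u^4*x + 21*u^4 + 31*u^3*x^2 + 31*u^3*x + 11*u^2*x^3 + 11*u^2*x^2 + u*x^4 + u*x^3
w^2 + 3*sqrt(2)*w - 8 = (w - sqrt(2))*(w + 4*sqrt(2))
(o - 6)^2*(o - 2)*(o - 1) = o^4 - 15*o^3 + 74*o^2 - 132*o + 72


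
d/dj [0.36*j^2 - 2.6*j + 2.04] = 0.72*j - 2.6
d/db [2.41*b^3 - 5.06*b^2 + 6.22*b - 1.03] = 7.23*b^2 - 10.12*b + 6.22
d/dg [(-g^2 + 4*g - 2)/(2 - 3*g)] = (3*g^2 - 4*g + 2)/(9*g^2 - 12*g + 4)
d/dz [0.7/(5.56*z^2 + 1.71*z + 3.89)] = (-7.784*z - 1.197)/(5.56*z^2 + 1.71*z + 3.89)^2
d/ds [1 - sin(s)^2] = -sin(2*s)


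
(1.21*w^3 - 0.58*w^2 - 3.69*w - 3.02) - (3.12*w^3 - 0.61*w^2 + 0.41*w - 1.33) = -1.91*w^3 + 0.03*w^2 - 4.1*w - 1.69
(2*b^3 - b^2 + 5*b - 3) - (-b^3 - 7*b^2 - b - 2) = 3*b^3 + 6*b^2 + 6*b - 1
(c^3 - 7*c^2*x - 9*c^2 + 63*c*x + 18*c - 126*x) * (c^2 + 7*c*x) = c^5 - 9*c^4 - 49*c^3*x^2 + 18*c^3 + 441*c^2*x^2 - 882*c*x^2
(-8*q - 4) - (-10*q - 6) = 2*q + 2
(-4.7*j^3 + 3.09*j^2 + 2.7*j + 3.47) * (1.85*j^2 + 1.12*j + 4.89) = -8.695*j^5 + 0.452499999999999*j^4 - 14.5272*j^3 + 24.5536*j^2 + 17.0894*j + 16.9683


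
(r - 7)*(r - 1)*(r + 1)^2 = r^4 - 6*r^3 - 8*r^2 + 6*r + 7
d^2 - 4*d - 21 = (d - 7)*(d + 3)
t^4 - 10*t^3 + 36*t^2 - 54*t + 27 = (t - 3)^3*(t - 1)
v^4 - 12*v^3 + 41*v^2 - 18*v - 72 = (v - 6)*(v - 4)*(v - 3)*(v + 1)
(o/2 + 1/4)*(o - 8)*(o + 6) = o^3/2 - 3*o^2/4 - 49*o/2 - 12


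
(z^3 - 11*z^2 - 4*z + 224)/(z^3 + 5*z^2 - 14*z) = (z^3 - 11*z^2 - 4*z + 224)/(z*(z^2 + 5*z - 14))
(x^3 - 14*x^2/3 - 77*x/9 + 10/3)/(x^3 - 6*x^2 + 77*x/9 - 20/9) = (3*x^2 - 13*x - 30)/(3*x^2 - 17*x + 20)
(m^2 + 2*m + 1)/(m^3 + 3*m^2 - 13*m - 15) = (m + 1)/(m^2 + 2*m - 15)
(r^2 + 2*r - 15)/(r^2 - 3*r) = (r + 5)/r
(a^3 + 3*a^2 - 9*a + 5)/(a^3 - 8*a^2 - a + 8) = (a^2 + 4*a - 5)/(a^2 - 7*a - 8)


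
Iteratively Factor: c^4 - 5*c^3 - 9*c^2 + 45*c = (c)*(c^3 - 5*c^2 - 9*c + 45) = c*(c + 3)*(c^2 - 8*c + 15) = c*(c - 3)*(c + 3)*(c - 5)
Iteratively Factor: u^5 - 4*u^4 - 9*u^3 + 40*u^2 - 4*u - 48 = (u - 4)*(u^4 - 9*u^2 + 4*u + 12) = (u - 4)*(u + 3)*(u^3 - 3*u^2 + 4) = (u - 4)*(u - 2)*(u + 3)*(u^2 - u - 2) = (u - 4)*(u - 2)*(u + 1)*(u + 3)*(u - 2)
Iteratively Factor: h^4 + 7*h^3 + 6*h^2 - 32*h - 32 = (h + 4)*(h^3 + 3*h^2 - 6*h - 8) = (h + 1)*(h + 4)*(h^2 + 2*h - 8) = (h - 2)*(h + 1)*(h + 4)*(h + 4)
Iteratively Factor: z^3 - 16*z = (z - 4)*(z^2 + 4*z) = (z - 4)*(z + 4)*(z)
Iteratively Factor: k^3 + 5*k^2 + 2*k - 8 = (k - 1)*(k^2 + 6*k + 8) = (k - 1)*(k + 2)*(k + 4)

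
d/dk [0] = 0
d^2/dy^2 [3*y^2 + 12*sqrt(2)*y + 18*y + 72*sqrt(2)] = 6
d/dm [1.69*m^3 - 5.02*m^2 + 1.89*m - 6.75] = 5.07*m^2 - 10.04*m + 1.89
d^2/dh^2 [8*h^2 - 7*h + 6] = 16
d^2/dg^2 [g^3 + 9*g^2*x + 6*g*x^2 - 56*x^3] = 6*g + 18*x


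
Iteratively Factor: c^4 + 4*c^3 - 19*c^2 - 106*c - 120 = (c + 2)*(c^3 + 2*c^2 - 23*c - 60) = (c + 2)*(c + 3)*(c^2 - c - 20) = (c + 2)*(c + 3)*(c + 4)*(c - 5)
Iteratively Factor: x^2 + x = (x)*(x + 1)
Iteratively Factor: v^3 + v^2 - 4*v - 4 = (v - 2)*(v^2 + 3*v + 2) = (v - 2)*(v + 1)*(v + 2)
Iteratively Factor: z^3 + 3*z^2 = (z + 3)*(z^2) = z*(z + 3)*(z)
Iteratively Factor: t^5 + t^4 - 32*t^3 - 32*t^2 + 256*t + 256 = (t - 4)*(t^4 + 5*t^3 - 12*t^2 - 80*t - 64) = (t - 4)*(t + 4)*(t^3 + t^2 - 16*t - 16) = (t - 4)^2*(t + 4)*(t^2 + 5*t + 4) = (t - 4)^2*(t + 4)^2*(t + 1)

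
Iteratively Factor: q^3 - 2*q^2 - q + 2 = (q - 1)*(q^2 - q - 2) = (q - 2)*(q - 1)*(q + 1)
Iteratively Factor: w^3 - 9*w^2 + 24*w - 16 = (w - 1)*(w^2 - 8*w + 16) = (w - 4)*(w - 1)*(w - 4)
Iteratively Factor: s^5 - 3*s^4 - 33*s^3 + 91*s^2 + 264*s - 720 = (s - 3)*(s^4 - 33*s^2 - 8*s + 240) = (s - 3)*(s + 4)*(s^3 - 4*s^2 - 17*s + 60) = (s - 3)^2*(s + 4)*(s^2 - s - 20) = (s - 3)^2*(s + 4)^2*(s - 5)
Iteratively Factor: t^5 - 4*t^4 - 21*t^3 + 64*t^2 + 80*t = (t - 5)*(t^4 + t^3 - 16*t^2 - 16*t) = (t - 5)*(t + 1)*(t^3 - 16*t) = (t - 5)*(t + 1)*(t + 4)*(t^2 - 4*t) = t*(t - 5)*(t + 1)*(t + 4)*(t - 4)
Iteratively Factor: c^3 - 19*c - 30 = (c + 2)*(c^2 - 2*c - 15) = (c - 5)*(c + 2)*(c + 3)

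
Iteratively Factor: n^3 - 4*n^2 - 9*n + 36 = (n - 4)*(n^2 - 9) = (n - 4)*(n + 3)*(n - 3)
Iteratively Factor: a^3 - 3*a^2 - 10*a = (a)*(a^2 - 3*a - 10) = a*(a - 5)*(a + 2)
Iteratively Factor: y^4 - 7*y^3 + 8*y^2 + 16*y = (y + 1)*(y^3 - 8*y^2 + 16*y) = (y - 4)*(y + 1)*(y^2 - 4*y) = y*(y - 4)*(y + 1)*(y - 4)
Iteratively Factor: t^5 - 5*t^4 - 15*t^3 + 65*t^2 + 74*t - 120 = (t + 3)*(t^4 - 8*t^3 + 9*t^2 + 38*t - 40) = (t - 1)*(t + 3)*(t^3 - 7*t^2 + 2*t + 40) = (t - 1)*(t + 2)*(t + 3)*(t^2 - 9*t + 20) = (t - 4)*(t - 1)*(t + 2)*(t + 3)*(t - 5)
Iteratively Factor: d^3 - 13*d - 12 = (d + 3)*(d^2 - 3*d - 4) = (d + 1)*(d + 3)*(d - 4)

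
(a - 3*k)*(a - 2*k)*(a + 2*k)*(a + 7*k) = a^4 + 4*a^3*k - 25*a^2*k^2 - 16*a*k^3 + 84*k^4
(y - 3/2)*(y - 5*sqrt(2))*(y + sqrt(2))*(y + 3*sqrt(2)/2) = y^4 - 5*sqrt(2)*y^3/2 - 3*y^3/2 - 22*y^2 + 15*sqrt(2)*y^2/4 - 15*sqrt(2)*y + 33*y + 45*sqrt(2)/2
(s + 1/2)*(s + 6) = s^2 + 13*s/2 + 3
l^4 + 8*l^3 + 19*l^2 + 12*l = l*(l + 1)*(l + 3)*(l + 4)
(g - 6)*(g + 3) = g^2 - 3*g - 18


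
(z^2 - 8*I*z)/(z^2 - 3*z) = (z - 8*I)/(z - 3)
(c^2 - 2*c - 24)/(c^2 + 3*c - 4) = (c - 6)/(c - 1)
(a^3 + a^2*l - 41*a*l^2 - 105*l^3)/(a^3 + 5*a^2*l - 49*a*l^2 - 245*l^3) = (a + 3*l)/(a + 7*l)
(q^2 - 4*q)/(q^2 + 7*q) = (q - 4)/(q + 7)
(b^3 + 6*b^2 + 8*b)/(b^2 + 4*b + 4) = b*(b + 4)/(b + 2)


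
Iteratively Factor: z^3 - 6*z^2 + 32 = (z - 4)*(z^2 - 2*z - 8) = (z - 4)^2*(z + 2)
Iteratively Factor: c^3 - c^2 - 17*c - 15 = (c - 5)*(c^2 + 4*c + 3) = (c - 5)*(c + 3)*(c + 1)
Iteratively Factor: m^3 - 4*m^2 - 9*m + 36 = (m - 4)*(m^2 - 9) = (m - 4)*(m + 3)*(m - 3)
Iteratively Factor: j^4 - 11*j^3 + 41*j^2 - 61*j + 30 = (j - 1)*(j^3 - 10*j^2 + 31*j - 30) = (j - 2)*(j - 1)*(j^2 - 8*j + 15) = (j - 5)*(j - 2)*(j - 1)*(j - 3)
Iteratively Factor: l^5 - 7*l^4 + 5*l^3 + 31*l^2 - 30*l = (l - 3)*(l^4 - 4*l^3 - 7*l^2 + 10*l) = l*(l - 3)*(l^3 - 4*l^2 - 7*l + 10) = l*(l - 5)*(l - 3)*(l^2 + l - 2) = l*(l - 5)*(l - 3)*(l - 1)*(l + 2)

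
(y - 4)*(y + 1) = y^2 - 3*y - 4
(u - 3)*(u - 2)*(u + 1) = u^3 - 4*u^2 + u + 6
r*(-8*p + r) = -8*p*r + r^2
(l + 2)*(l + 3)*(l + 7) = l^3 + 12*l^2 + 41*l + 42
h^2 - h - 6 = (h - 3)*(h + 2)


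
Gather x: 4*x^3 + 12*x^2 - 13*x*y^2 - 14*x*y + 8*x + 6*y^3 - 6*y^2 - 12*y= 4*x^3 + 12*x^2 + x*(-13*y^2 - 14*y + 8) + 6*y^3 - 6*y^2 - 12*y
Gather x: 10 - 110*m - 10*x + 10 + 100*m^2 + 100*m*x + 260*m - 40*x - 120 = 100*m^2 + 150*m + x*(100*m - 50) - 100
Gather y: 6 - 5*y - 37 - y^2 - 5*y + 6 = -y^2 - 10*y - 25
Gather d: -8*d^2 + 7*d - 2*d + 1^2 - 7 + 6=-8*d^2 + 5*d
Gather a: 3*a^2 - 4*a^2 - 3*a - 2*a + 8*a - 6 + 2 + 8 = -a^2 + 3*a + 4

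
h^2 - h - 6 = (h - 3)*(h + 2)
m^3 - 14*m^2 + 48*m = m*(m - 8)*(m - 6)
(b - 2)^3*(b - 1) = b^4 - 7*b^3 + 18*b^2 - 20*b + 8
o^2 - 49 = (o - 7)*(o + 7)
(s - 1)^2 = s^2 - 2*s + 1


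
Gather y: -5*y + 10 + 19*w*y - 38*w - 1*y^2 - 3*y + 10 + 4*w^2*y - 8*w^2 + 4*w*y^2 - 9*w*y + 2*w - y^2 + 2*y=-8*w^2 - 36*w + y^2*(4*w - 2) + y*(4*w^2 + 10*w - 6) + 20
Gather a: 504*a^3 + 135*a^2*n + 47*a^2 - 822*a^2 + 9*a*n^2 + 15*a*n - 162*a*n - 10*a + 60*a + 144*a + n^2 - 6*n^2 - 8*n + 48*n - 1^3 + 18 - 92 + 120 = 504*a^3 + a^2*(135*n - 775) + a*(9*n^2 - 147*n + 194) - 5*n^2 + 40*n + 45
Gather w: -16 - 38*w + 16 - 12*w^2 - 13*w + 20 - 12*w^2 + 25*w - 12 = -24*w^2 - 26*w + 8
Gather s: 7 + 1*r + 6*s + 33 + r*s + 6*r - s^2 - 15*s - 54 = 7*r - s^2 + s*(r - 9) - 14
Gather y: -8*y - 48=-8*y - 48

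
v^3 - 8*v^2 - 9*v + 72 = (v - 8)*(v - 3)*(v + 3)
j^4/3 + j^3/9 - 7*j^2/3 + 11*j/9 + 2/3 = (j/3 + 1)*(j - 2)*(j - 1)*(j + 1/3)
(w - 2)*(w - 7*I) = w^2 - 2*w - 7*I*w + 14*I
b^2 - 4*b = b*(b - 4)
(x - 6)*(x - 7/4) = x^2 - 31*x/4 + 21/2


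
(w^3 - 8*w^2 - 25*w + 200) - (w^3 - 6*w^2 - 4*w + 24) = -2*w^2 - 21*w + 176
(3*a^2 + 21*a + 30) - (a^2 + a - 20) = 2*a^2 + 20*a + 50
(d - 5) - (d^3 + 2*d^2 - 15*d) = -d^3 - 2*d^2 + 16*d - 5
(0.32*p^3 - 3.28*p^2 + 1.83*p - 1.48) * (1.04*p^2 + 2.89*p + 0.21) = 0.3328*p^5 - 2.4864*p^4 - 7.5088*p^3 + 3.0607*p^2 - 3.8929*p - 0.3108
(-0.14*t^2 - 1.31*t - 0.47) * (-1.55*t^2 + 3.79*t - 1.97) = 0.217*t^4 + 1.4999*t^3 - 3.9606*t^2 + 0.7994*t + 0.9259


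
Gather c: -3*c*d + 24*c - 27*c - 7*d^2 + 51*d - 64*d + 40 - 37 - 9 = c*(-3*d - 3) - 7*d^2 - 13*d - 6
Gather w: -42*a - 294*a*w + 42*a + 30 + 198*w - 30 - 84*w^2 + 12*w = -84*w^2 + w*(210 - 294*a)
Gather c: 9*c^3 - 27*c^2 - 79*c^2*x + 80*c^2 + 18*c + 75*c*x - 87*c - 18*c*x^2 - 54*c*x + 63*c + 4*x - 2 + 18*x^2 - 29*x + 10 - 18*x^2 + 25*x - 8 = 9*c^3 + c^2*(53 - 79*x) + c*(-18*x^2 + 21*x - 6)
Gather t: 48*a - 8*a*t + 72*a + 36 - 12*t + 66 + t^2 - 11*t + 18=120*a + t^2 + t*(-8*a - 23) + 120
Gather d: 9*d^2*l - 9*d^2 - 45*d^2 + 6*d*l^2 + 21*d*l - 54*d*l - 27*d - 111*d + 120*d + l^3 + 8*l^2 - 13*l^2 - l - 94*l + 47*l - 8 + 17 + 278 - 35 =d^2*(9*l - 54) + d*(6*l^2 - 33*l - 18) + l^3 - 5*l^2 - 48*l + 252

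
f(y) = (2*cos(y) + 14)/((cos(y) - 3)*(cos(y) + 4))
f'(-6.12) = 0.11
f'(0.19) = 0.13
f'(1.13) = 0.35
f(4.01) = -1.04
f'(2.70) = 0.04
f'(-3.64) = 0.05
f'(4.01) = -0.11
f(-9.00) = -1.01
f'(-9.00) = -0.04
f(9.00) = -1.01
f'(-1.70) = -0.23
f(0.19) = -1.59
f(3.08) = -1.00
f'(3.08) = 0.01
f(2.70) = -1.01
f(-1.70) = -1.13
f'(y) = -2*sin(y)/((cos(y) - 3)*(cos(y) + 4)) + (2*cos(y) + 14)*sin(y)/((cos(y) - 3)*(cos(y) + 4)^2) + (2*cos(y) + 14)*sin(y)/((cos(y) - 3)^2*(cos(y) + 4)) = 2*(cos(y)^2 + 14*cos(y) + 19)*sin(y)/((cos(y) - 3)^2*(cos(y) + 4)^2)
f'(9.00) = 0.04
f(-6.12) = -1.59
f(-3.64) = -1.01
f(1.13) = -1.30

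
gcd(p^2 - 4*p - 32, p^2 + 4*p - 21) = 1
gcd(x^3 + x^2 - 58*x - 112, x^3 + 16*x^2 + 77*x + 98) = x^2 + 9*x + 14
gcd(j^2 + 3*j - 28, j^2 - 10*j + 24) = j - 4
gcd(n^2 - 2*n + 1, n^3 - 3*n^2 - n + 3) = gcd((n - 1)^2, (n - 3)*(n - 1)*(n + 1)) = n - 1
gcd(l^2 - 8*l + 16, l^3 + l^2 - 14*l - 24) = l - 4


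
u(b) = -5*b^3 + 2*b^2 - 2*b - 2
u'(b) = -15*b^2 + 4*b - 2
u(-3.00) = 157.00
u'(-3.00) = -149.00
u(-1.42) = 19.19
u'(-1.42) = -37.93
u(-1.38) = 17.71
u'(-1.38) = -36.09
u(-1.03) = 7.65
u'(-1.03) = -22.03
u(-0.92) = 5.43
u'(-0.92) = -18.38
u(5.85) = -946.26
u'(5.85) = -491.94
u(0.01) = -2.02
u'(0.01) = -1.96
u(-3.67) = 279.43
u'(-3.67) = -218.71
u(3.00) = -125.00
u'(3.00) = -125.00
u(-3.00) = 157.00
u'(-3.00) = -149.00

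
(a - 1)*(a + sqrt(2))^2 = a^3 - a^2 + 2*sqrt(2)*a^2 - 2*sqrt(2)*a + 2*a - 2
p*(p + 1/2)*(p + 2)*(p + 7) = p^4 + 19*p^3/2 + 37*p^2/2 + 7*p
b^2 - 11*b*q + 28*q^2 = (b - 7*q)*(b - 4*q)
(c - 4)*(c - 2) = c^2 - 6*c + 8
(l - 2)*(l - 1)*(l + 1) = l^3 - 2*l^2 - l + 2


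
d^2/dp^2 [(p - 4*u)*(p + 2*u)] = 2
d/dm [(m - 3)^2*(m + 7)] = (m - 3)*(3*m + 11)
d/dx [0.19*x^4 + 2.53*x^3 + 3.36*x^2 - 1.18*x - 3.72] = 0.76*x^3 + 7.59*x^2 + 6.72*x - 1.18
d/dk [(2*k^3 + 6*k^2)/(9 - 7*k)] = 4*k*(-7*k^2 + 3*k + 27)/(49*k^2 - 126*k + 81)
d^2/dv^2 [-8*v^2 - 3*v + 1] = -16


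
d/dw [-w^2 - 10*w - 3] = -2*w - 10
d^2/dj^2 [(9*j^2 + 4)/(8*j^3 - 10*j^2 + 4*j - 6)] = (144*j^6 + 168*j^4 + 206*j^3 - 9*j^2 + 24*j + 37)/(64*j^9 - 240*j^8 + 396*j^7 - 509*j^6 + 558*j^5 - 429*j^4 + 296*j^3 - 171*j^2 + 54*j - 27)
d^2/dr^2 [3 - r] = 0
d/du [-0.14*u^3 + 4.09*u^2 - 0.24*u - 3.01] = -0.42*u^2 + 8.18*u - 0.24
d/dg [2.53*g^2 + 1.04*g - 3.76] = 5.06*g + 1.04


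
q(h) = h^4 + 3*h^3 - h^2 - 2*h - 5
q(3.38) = 223.18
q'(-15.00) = -11447.00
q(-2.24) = -14.08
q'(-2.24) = 2.68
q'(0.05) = -2.08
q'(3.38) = 248.52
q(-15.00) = 40300.00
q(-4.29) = 87.03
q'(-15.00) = -11447.00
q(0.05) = -5.10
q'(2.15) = 75.06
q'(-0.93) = 4.43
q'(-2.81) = -14.07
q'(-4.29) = -143.60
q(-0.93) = -5.67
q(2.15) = 37.26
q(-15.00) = 40300.00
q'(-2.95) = -20.47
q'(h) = 4*h^3 + 9*h^2 - 2*h - 2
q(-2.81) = -11.49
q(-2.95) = -9.09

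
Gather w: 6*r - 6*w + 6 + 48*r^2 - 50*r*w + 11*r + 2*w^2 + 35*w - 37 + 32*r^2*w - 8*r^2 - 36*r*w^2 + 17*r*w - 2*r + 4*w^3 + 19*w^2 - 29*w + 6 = 40*r^2 + 15*r + 4*w^3 + w^2*(21 - 36*r) + w*(32*r^2 - 33*r) - 25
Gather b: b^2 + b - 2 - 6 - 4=b^2 + b - 12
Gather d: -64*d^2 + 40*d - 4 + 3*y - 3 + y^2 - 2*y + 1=-64*d^2 + 40*d + y^2 + y - 6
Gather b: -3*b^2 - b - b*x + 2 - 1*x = -3*b^2 + b*(-x - 1) - x + 2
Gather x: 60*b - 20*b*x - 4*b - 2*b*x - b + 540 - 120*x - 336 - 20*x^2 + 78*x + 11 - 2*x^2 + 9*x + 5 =55*b - 22*x^2 + x*(-22*b - 33) + 220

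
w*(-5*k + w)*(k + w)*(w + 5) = -5*k^2*w^2 - 25*k^2*w - 4*k*w^3 - 20*k*w^2 + w^4 + 5*w^3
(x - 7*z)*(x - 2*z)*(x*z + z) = x^3*z - 9*x^2*z^2 + x^2*z + 14*x*z^3 - 9*x*z^2 + 14*z^3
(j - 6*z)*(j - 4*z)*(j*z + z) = j^3*z - 10*j^2*z^2 + j^2*z + 24*j*z^3 - 10*j*z^2 + 24*z^3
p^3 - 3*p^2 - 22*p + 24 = (p - 6)*(p - 1)*(p + 4)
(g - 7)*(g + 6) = g^2 - g - 42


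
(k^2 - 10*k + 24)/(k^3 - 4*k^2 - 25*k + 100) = (k - 6)/(k^2 - 25)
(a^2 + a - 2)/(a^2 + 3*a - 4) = (a + 2)/(a + 4)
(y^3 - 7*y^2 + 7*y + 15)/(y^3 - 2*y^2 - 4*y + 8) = (y^3 - 7*y^2 + 7*y + 15)/(y^3 - 2*y^2 - 4*y + 8)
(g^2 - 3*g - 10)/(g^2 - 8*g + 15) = (g + 2)/(g - 3)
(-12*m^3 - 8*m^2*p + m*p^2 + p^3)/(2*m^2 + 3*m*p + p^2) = (-6*m^2 - m*p + p^2)/(m + p)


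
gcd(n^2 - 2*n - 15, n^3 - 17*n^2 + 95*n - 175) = n - 5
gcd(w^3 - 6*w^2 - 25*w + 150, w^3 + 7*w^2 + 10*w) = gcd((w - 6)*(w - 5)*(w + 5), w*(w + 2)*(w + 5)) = w + 5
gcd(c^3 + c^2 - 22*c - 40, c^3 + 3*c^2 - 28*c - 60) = c^2 - 3*c - 10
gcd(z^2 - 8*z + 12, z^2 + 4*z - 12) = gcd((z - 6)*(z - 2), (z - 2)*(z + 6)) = z - 2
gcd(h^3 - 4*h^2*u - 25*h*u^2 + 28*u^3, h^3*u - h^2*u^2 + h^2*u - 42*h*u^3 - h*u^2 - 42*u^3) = -h + 7*u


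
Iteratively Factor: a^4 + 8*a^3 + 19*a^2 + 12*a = (a + 3)*(a^3 + 5*a^2 + 4*a) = (a + 1)*(a + 3)*(a^2 + 4*a) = a*(a + 1)*(a + 3)*(a + 4)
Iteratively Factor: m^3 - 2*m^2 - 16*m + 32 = (m + 4)*(m^2 - 6*m + 8) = (m - 2)*(m + 4)*(m - 4)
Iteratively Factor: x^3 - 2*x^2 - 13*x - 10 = (x + 1)*(x^2 - 3*x - 10) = (x - 5)*(x + 1)*(x + 2)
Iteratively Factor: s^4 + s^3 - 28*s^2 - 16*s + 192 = (s - 3)*(s^3 + 4*s^2 - 16*s - 64) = (s - 4)*(s - 3)*(s^2 + 8*s + 16) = (s - 4)*(s - 3)*(s + 4)*(s + 4)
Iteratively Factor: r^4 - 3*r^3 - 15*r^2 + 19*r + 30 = (r + 1)*(r^3 - 4*r^2 - 11*r + 30) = (r - 5)*(r + 1)*(r^2 + r - 6) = (r - 5)*(r + 1)*(r + 3)*(r - 2)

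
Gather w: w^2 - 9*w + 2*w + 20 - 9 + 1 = w^2 - 7*w + 12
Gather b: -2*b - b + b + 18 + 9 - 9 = 18 - 2*b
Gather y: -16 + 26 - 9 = 1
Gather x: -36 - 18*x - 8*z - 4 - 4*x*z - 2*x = x*(-4*z - 20) - 8*z - 40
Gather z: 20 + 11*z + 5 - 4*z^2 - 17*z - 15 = -4*z^2 - 6*z + 10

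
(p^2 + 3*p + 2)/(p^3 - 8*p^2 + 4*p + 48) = (p + 1)/(p^2 - 10*p + 24)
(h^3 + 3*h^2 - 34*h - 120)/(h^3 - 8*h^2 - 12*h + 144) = (h + 5)/(h - 6)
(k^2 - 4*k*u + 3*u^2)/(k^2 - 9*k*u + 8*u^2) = (-k + 3*u)/(-k + 8*u)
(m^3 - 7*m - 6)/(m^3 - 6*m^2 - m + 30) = (m + 1)/(m - 5)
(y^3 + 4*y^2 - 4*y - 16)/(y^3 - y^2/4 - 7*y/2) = 4*(y^2 + 6*y + 8)/(y*(4*y + 7))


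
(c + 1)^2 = c^2 + 2*c + 1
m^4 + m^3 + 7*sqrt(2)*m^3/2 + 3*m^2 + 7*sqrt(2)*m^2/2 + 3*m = m*(m + 1)*(m + sqrt(2)/2)*(m + 3*sqrt(2))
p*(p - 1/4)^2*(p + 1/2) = p^4 - 3*p^2/16 + p/32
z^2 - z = z*(z - 1)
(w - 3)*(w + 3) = w^2 - 9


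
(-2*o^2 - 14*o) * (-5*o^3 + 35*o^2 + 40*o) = 10*o^5 - 570*o^3 - 560*o^2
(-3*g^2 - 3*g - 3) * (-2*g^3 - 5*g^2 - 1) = 6*g^5 + 21*g^4 + 21*g^3 + 18*g^2 + 3*g + 3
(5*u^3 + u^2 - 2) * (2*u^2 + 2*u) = 10*u^5 + 12*u^4 + 2*u^3 - 4*u^2 - 4*u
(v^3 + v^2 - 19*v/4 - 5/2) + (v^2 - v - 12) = v^3 + 2*v^2 - 23*v/4 - 29/2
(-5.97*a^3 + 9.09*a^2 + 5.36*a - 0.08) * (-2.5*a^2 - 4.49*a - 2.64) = 14.925*a^5 + 4.0803*a^4 - 38.4533*a^3 - 47.864*a^2 - 13.7912*a + 0.2112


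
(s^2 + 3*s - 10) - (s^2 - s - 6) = 4*s - 4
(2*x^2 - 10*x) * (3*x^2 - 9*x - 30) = 6*x^4 - 48*x^3 + 30*x^2 + 300*x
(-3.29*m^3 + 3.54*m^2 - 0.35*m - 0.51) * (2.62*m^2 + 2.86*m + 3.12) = -8.6198*m^5 - 0.134599999999999*m^4 - 1.0574*m^3 + 8.7076*m^2 - 2.5506*m - 1.5912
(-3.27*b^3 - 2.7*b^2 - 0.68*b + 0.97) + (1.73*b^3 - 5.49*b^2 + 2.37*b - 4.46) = -1.54*b^3 - 8.19*b^2 + 1.69*b - 3.49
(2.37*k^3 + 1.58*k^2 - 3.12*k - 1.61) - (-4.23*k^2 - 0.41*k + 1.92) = 2.37*k^3 + 5.81*k^2 - 2.71*k - 3.53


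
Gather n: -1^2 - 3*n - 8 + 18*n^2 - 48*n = 18*n^2 - 51*n - 9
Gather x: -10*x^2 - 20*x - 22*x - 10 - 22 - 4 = -10*x^2 - 42*x - 36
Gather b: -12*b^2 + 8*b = -12*b^2 + 8*b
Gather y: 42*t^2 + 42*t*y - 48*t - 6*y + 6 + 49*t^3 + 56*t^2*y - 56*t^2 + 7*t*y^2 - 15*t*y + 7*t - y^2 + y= 49*t^3 - 14*t^2 - 41*t + y^2*(7*t - 1) + y*(56*t^2 + 27*t - 5) + 6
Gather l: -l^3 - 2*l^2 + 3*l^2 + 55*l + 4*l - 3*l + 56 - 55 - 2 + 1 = -l^3 + l^2 + 56*l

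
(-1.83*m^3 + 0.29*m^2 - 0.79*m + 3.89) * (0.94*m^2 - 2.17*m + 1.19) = -1.7202*m^5 + 4.2437*m^4 - 3.5496*m^3 + 5.716*m^2 - 9.3814*m + 4.6291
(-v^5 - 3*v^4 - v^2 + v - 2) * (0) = 0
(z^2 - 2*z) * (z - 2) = z^3 - 4*z^2 + 4*z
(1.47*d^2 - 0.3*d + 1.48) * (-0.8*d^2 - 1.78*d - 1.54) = -1.176*d^4 - 2.3766*d^3 - 2.9138*d^2 - 2.1724*d - 2.2792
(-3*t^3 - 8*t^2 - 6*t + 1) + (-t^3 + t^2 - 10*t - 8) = -4*t^3 - 7*t^2 - 16*t - 7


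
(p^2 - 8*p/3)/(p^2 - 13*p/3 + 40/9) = 3*p/(3*p - 5)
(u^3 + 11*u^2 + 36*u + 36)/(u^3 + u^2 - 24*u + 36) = (u^2 + 5*u + 6)/(u^2 - 5*u + 6)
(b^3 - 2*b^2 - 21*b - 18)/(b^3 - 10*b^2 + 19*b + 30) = (b + 3)/(b - 5)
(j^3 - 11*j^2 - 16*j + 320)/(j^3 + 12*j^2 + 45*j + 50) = (j^2 - 16*j + 64)/(j^2 + 7*j + 10)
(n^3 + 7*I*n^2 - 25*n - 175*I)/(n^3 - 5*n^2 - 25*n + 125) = (n + 7*I)/(n - 5)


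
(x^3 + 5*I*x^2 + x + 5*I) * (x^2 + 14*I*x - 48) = x^5 + 19*I*x^4 - 117*x^3 - 221*I*x^2 - 118*x - 240*I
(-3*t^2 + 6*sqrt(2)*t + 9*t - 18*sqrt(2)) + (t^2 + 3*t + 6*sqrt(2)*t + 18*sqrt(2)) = -2*t^2 + 12*t + 12*sqrt(2)*t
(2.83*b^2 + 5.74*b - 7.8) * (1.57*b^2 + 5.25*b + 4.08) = 4.4431*b^4 + 23.8693*b^3 + 29.4354*b^2 - 17.5308*b - 31.824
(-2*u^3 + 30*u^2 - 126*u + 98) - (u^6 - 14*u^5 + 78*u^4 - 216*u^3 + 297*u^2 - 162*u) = -u^6 + 14*u^5 - 78*u^4 + 214*u^3 - 267*u^2 + 36*u + 98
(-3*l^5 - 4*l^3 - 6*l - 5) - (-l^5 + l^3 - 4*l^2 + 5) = -2*l^5 - 5*l^3 + 4*l^2 - 6*l - 10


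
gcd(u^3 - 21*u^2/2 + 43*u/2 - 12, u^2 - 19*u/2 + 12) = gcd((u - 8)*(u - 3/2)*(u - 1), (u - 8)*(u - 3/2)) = u^2 - 19*u/2 + 12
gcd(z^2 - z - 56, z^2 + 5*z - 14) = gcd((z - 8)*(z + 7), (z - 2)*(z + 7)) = z + 7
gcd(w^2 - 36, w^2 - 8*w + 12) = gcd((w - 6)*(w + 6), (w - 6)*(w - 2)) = w - 6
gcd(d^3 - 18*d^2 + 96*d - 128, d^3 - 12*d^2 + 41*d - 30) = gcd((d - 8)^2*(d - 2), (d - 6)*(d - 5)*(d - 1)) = 1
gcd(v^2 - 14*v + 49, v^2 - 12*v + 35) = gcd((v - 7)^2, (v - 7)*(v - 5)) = v - 7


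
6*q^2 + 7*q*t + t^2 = (q + t)*(6*q + t)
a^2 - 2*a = a*(a - 2)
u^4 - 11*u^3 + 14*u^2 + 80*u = u*(u - 8)*(u - 5)*(u + 2)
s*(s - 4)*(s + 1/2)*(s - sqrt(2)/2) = s^4 - 7*s^3/2 - sqrt(2)*s^3/2 - 2*s^2 + 7*sqrt(2)*s^2/4 + sqrt(2)*s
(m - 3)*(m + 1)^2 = m^3 - m^2 - 5*m - 3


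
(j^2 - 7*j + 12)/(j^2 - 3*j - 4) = (j - 3)/(j + 1)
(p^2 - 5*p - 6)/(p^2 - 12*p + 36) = (p + 1)/(p - 6)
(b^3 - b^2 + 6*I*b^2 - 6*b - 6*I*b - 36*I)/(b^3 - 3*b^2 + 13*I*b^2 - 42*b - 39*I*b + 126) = (b + 2)/(b + 7*I)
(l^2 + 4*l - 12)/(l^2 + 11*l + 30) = (l - 2)/(l + 5)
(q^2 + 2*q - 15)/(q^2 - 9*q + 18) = (q + 5)/(q - 6)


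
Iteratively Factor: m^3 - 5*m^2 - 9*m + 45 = (m + 3)*(m^2 - 8*m + 15) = (m - 3)*(m + 3)*(m - 5)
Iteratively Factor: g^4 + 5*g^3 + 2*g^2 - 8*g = (g - 1)*(g^3 + 6*g^2 + 8*g) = (g - 1)*(g + 2)*(g^2 + 4*g) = g*(g - 1)*(g + 2)*(g + 4)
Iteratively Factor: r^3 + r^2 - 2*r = (r - 1)*(r^2 + 2*r) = (r - 1)*(r + 2)*(r)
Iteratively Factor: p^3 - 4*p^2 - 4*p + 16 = (p - 2)*(p^2 - 2*p - 8) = (p - 2)*(p + 2)*(p - 4)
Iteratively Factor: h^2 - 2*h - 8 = (h - 4)*(h + 2)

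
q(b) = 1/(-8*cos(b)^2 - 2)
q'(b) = -16*sin(b)*cos(b)/(-8*cos(b)^2 - 2)^2 = -2*sin(2*b)/(2*cos(2*b) + 3)^2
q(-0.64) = -0.14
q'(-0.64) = 0.15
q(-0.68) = -0.15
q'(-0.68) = 0.17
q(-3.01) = -0.10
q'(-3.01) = -0.02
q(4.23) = -0.27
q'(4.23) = -0.47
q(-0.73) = -0.16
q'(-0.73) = 0.19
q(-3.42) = -0.11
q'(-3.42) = 0.05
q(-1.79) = -0.42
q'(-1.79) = -0.60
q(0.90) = -0.20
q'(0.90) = -0.30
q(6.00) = -0.11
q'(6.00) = 0.05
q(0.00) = -0.10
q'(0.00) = 0.00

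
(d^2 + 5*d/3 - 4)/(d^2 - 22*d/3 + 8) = (d + 3)/(d - 6)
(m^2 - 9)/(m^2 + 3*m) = (m - 3)/m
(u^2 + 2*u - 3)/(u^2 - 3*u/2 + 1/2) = 2*(u + 3)/(2*u - 1)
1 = 1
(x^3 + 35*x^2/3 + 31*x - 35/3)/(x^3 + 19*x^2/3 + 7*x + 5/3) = (3*x^2 + 20*x - 7)/(3*x^2 + 4*x + 1)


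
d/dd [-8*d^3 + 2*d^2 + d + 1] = -24*d^2 + 4*d + 1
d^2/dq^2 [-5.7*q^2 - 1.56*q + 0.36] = -11.4000000000000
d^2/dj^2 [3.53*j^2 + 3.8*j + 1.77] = 7.06000000000000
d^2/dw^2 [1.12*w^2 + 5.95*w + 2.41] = 2.24000000000000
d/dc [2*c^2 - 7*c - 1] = 4*c - 7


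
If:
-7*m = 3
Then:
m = -3/7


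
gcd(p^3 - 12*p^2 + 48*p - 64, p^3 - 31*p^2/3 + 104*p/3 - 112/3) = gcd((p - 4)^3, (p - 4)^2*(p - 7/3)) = p^2 - 8*p + 16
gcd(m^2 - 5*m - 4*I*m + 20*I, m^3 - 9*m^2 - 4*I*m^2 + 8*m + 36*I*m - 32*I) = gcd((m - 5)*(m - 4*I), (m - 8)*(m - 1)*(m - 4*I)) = m - 4*I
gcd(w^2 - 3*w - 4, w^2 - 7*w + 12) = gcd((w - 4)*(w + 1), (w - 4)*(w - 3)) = w - 4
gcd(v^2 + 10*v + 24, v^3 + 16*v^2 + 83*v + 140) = v + 4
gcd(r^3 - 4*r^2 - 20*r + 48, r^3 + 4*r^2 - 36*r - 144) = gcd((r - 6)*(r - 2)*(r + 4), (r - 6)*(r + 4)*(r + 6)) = r^2 - 2*r - 24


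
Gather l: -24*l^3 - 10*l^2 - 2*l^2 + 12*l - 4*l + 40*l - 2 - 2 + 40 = -24*l^3 - 12*l^2 + 48*l + 36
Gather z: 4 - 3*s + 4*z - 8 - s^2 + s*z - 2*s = -s^2 - 5*s + z*(s + 4) - 4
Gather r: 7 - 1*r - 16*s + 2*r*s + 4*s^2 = r*(2*s - 1) + 4*s^2 - 16*s + 7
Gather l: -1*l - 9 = -l - 9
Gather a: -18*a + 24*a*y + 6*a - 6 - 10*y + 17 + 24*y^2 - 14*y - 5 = a*(24*y - 12) + 24*y^2 - 24*y + 6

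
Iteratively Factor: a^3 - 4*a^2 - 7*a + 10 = (a - 1)*(a^2 - 3*a - 10) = (a - 5)*(a - 1)*(a + 2)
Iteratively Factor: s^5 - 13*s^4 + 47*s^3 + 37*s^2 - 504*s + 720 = (s - 5)*(s^4 - 8*s^3 + 7*s^2 + 72*s - 144) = (s - 5)*(s - 4)*(s^3 - 4*s^2 - 9*s + 36) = (s - 5)*(s - 4)*(s + 3)*(s^2 - 7*s + 12) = (s - 5)*(s - 4)^2*(s + 3)*(s - 3)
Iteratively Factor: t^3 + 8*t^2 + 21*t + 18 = (t + 3)*(t^2 + 5*t + 6) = (t + 2)*(t + 3)*(t + 3)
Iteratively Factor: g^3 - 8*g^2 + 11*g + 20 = (g - 4)*(g^2 - 4*g - 5) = (g - 5)*(g - 4)*(g + 1)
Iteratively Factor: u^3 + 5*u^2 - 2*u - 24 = (u + 3)*(u^2 + 2*u - 8) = (u + 3)*(u + 4)*(u - 2)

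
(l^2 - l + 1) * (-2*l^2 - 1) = -2*l^4 + 2*l^3 - 3*l^2 + l - 1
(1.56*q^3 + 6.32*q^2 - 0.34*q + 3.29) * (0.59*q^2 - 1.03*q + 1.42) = 0.9204*q^5 + 2.122*q^4 - 4.495*q^3 + 11.2657*q^2 - 3.8715*q + 4.6718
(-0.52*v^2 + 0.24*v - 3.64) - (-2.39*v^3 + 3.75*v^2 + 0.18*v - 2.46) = 2.39*v^3 - 4.27*v^2 + 0.06*v - 1.18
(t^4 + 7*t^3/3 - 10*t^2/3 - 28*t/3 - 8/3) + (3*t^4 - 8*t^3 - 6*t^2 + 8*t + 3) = 4*t^4 - 17*t^3/3 - 28*t^2/3 - 4*t/3 + 1/3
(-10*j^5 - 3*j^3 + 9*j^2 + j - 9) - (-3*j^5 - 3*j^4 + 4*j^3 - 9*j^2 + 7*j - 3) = -7*j^5 + 3*j^4 - 7*j^3 + 18*j^2 - 6*j - 6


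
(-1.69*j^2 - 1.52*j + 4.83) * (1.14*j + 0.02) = -1.9266*j^3 - 1.7666*j^2 + 5.4758*j + 0.0966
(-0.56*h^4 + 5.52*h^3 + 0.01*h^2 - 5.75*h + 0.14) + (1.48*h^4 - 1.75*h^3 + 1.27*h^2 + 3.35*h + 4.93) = 0.92*h^4 + 3.77*h^3 + 1.28*h^2 - 2.4*h + 5.07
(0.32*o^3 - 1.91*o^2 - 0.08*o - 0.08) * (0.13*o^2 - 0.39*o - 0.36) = 0.0416*o^5 - 0.3731*o^4 + 0.6193*o^3 + 0.7084*o^2 + 0.06*o + 0.0288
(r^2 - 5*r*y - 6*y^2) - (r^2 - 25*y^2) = -5*r*y + 19*y^2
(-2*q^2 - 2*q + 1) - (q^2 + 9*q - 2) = -3*q^2 - 11*q + 3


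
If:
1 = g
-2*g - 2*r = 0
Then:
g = 1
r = -1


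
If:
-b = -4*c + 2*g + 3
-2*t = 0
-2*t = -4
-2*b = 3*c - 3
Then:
No Solution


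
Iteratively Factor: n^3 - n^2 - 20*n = (n - 5)*(n^2 + 4*n) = n*(n - 5)*(n + 4)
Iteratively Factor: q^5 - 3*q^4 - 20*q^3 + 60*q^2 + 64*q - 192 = (q - 3)*(q^4 - 20*q^2 + 64) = (q - 3)*(q - 2)*(q^3 + 2*q^2 - 16*q - 32) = (q - 3)*(q - 2)*(q + 4)*(q^2 - 2*q - 8) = (q - 4)*(q - 3)*(q - 2)*(q + 4)*(q + 2)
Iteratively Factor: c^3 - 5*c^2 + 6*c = (c)*(c^2 - 5*c + 6) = c*(c - 2)*(c - 3)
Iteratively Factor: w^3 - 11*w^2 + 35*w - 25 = (w - 1)*(w^2 - 10*w + 25) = (w - 5)*(w - 1)*(w - 5)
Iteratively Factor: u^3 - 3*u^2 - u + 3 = (u + 1)*(u^2 - 4*u + 3) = (u - 3)*(u + 1)*(u - 1)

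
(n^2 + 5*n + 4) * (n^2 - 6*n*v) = n^4 - 6*n^3*v + 5*n^3 - 30*n^2*v + 4*n^2 - 24*n*v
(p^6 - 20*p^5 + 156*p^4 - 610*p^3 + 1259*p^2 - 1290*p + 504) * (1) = p^6 - 20*p^5 + 156*p^4 - 610*p^3 + 1259*p^2 - 1290*p + 504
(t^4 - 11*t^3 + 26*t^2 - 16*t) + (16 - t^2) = t^4 - 11*t^3 + 25*t^2 - 16*t + 16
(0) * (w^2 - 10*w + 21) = 0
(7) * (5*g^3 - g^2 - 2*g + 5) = 35*g^3 - 7*g^2 - 14*g + 35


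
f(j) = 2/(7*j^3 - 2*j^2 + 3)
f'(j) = 2*(-21*j^2 + 4*j)/(7*j^3 - 2*j^2 + 3)^2 = 2*j*(4 - 21*j)/(7*j^3 - 2*j^2 + 3)^2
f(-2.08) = -0.03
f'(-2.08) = -0.04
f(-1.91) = -0.04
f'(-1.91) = -0.06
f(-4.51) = -0.00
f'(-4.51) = -0.00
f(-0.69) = -7.94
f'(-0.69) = -402.56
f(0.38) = 0.65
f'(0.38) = -0.32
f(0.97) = 0.27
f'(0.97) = -0.56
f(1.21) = 0.16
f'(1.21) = -0.33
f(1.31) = 0.13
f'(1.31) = -0.26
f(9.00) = 0.00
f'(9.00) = 0.00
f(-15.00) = 0.00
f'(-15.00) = 0.00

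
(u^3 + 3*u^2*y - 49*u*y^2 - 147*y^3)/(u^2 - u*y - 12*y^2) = (-u^2 + 49*y^2)/(-u + 4*y)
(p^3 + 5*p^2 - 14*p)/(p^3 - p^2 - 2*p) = (p + 7)/(p + 1)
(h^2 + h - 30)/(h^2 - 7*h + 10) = (h + 6)/(h - 2)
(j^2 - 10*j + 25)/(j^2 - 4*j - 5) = (j - 5)/(j + 1)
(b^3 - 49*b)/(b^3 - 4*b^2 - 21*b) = (b + 7)/(b + 3)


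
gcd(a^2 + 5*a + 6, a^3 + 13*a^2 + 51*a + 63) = a + 3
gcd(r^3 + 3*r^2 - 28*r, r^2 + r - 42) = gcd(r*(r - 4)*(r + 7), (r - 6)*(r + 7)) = r + 7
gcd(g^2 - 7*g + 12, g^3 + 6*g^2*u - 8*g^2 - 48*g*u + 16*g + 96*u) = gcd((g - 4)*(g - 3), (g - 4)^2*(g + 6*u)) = g - 4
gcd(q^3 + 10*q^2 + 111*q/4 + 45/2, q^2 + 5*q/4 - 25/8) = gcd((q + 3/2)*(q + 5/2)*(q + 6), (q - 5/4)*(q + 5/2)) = q + 5/2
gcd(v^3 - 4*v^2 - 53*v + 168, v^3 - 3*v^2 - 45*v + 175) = v + 7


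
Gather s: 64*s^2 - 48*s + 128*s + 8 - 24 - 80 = 64*s^2 + 80*s - 96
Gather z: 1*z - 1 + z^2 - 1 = z^2 + z - 2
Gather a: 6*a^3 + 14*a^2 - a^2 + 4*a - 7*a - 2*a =6*a^3 + 13*a^2 - 5*a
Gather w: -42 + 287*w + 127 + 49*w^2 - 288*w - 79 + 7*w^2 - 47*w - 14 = 56*w^2 - 48*w - 8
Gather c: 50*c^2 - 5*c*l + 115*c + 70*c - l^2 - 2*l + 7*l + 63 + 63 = 50*c^2 + c*(185 - 5*l) - l^2 + 5*l + 126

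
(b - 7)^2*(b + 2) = b^3 - 12*b^2 + 21*b + 98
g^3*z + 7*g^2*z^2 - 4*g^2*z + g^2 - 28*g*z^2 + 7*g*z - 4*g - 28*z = (g - 4)*(g + 7*z)*(g*z + 1)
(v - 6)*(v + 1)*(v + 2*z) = v^3 + 2*v^2*z - 5*v^2 - 10*v*z - 6*v - 12*z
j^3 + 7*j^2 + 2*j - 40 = (j - 2)*(j + 4)*(j + 5)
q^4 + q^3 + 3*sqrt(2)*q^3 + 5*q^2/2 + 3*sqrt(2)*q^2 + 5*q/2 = q*(q + 1)*(q + sqrt(2)/2)*(q + 5*sqrt(2)/2)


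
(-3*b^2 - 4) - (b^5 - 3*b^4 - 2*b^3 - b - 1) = -b^5 + 3*b^4 + 2*b^3 - 3*b^2 + b - 3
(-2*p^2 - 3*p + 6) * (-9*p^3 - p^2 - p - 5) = 18*p^5 + 29*p^4 - 49*p^3 + 7*p^2 + 9*p - 30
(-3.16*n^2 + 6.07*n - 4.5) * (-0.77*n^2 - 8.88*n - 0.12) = 2.4332*n^4 + 23.3869*n^3 - 50.0574*n^2 + 39.2316*n + 0.54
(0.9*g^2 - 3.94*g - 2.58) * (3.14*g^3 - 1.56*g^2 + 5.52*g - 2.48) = 2.826*g^5 - 13.7756*g^4 + 3.0132*g^3 - 19.956*g^2 - 4.4704*g + 6.3984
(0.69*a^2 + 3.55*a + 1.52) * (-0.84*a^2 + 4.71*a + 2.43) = -0.5796*a^4 + 0.2679*a^3 + 17.1204*a^2 + 15.7857*a + 3.6936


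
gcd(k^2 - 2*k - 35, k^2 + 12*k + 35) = k + 5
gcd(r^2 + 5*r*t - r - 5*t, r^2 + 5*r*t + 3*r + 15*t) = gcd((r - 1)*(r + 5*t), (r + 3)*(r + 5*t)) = r + 5*t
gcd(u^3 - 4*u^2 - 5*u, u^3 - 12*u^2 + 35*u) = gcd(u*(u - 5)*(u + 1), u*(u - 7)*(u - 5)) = u^2 - 5*u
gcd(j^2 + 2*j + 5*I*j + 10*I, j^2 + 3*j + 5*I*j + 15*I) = j + 5*I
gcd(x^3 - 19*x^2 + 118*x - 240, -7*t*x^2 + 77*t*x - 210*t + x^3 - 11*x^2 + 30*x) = x^2 - 11*x + 30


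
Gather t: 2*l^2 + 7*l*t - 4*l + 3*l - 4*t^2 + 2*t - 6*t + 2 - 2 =2*l^2 - l - 4*t^2 + t*(7*l - 4)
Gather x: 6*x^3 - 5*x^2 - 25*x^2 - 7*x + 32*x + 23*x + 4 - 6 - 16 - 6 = 6*x^3 - 30*x^2 + 48*x - 24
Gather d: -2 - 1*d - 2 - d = -2*d - 4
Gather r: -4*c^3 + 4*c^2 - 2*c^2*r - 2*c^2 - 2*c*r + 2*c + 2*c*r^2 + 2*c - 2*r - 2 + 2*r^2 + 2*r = -4*c^3 + 2*c^2 + 4*c + r^2*(2*c + 2) + r*(-2*c^2 - 2*c) - 2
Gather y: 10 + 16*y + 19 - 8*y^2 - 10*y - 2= -8*y^2 + 6*y + 27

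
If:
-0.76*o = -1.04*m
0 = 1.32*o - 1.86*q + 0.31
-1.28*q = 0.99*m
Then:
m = -0.10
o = -0.13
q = 0.07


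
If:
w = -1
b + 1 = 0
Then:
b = -1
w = -1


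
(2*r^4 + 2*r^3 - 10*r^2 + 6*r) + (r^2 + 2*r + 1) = 2*r^4 + 2*r^3 - 9*r^2 + 8*r + 1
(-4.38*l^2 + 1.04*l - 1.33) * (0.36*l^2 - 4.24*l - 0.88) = -1.5768*l^4 + 18.9456*l^3 - 1.034*l^2 + 4.724*l + 1.1704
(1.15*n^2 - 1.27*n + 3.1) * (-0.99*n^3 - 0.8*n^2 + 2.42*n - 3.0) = -1.1385*n^5 + 0.3373*n^4 + 0.73*n^3 - 9.0034*n^2 + 11.312*n - 9.3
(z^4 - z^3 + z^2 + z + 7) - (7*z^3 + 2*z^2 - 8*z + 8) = z^4 - 8*z^3 - z^2 + 9*z - 1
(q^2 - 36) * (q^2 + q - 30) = q^4 + q^3 - 66*q^2 - 36*q + 1080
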